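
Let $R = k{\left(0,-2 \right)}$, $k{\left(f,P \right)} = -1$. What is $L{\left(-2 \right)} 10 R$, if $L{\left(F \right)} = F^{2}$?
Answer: $-40$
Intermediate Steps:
$R = -1$
$L{\left(-2 \right)} 10 R = \left(-2\right)^{2} \cdot 10 \left(-1\right) = 4 \cdot 10 \left(-1\right) = 40 \left(-1\right) = -40$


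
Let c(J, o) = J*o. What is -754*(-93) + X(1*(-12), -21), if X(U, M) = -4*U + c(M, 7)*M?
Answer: 73257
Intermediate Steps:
X(U, M) = -4*U + 7*M² (X(U, M) = -4*U + (M*7)*M = -4*U + (7*M)*M = -4*U + 7*M²)
-754*(-93) + X(1*(-12), -21) = -754*(-93) + (-4*(-12) + 7*(-21)²) = 70122 + (-4*(-12) + 7*441) = 70122 + (48 + 3087) = 70122 + 3135 = 73257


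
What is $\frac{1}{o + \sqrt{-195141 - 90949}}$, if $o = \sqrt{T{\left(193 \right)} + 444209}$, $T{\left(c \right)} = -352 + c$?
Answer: $\frac{1}{5 \sqrt{17762} + i \sqrt{286090}} \approx 0.00091266 - 0.00073256 i$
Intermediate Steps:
$o = 5 \sqrt{17762}$ ($o = \sqrt{\left(-352 + 193\right) + 444209} = \sqrt{-159 + 444209} = \sqrt{444050} = 5 \sqrt{17762} \approx 666.37$)
$\frac{1}{o + \sqrt{-195141 - 90949}} = \frac{1}{5 \sqrt{17762} + \sqrt{-195141 - 90949}} = \frac{1}{5 \sqrt{17762} + \sqrt{-286090}} = \frac{1}{5 \sqrt{17762} + i \sqrt{286090}}$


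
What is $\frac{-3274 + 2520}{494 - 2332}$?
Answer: $\frac{377}{919} \approx 0.41023$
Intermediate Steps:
$\frac{-3274 + 2520}{494 - 2332} = - \frac{754}{-1838} = \left(-754\right) \left(- \frac{1}{1838}\right) = \frac{377}{919}$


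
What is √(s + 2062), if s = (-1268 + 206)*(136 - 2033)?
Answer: 2*√504169 ≈ 1420.1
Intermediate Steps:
s = 2014614 (s = -1062*(-1897) = 2014614)
√(s + 2062) = √(2014614 + 2062) = √2016676 = 2*√504169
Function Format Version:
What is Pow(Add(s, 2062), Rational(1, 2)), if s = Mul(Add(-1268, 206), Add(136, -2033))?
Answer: Mul(2, Pow(504169, Rational(1, 2))) ≈ 1420.1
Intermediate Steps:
s = 2014614 (s = Mul(-1062, -1897) = 2014614)
Pow(Add(s, 2062), Rational(1, 2)) = Pow(Add(2014614, 2062), Rational(1, 2)) = Pow(2016676, Rational(1, 2)) = Mul(2, Pow(504169, Rational(1, 2)))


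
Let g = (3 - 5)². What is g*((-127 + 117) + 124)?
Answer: 456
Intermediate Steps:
g = 4 (g = (-2)² = 4)
g*((-127 + 117) + 124) = 4*((-127 + 117) + 124) = 4*(-10 + 124) = 4*114 = 456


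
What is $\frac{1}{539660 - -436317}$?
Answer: $\frac{1}{975977} \approx 1.0246 \cdot 10^{-6}$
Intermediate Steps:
$\frac{1}{539660 - -436317} = \frac{1}{539660 + \left(-5743 + 442060\right)} = \frac{1}{539660 + 436317} = \frac{1}{975977}$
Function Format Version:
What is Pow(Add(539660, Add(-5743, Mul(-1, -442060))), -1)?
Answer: Rational(1, 975977) ≈ 1.0246e-6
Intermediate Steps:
Pow(Add(539660, Add(-5743, Mul(-1, -442060))), -1) = Pow(Add(539660, Add(-5743, 442060)), -1) = Pow(Add(539660, 436317), -1) = Pow(975977, -1) = Rational(1, 975977)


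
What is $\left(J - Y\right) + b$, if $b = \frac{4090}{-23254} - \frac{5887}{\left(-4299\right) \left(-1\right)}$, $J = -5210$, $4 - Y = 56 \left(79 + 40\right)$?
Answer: $\frac{72400246246}{49984473} \approx 1448.5$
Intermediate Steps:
$Y = -6660$ ($Y = 4 - 56 \left(79 + 40\right) = 4 - 56 \cdot 119 = 4 - 6664 = -6660$)
$b = - \frac{77239604}{49984473}$ ($b = 4090 \left(- \frac{1}{23254}\right) - \frac{5887}{4299} = - \frac{2045}{11627} - \frac{5887}{4299} = - \frac{77239604}{49984473} \approx -1.5453$)
$\left(J - Y\right) + b = \left(-5210 - -6660\right) - \frac{77239604}{49984473} = \left(-5210 + 6660\right) - \frac{77239604}{49984473} = 1450 - \frac{77239604}{49984473} = \frac{72400246246}{49984473}$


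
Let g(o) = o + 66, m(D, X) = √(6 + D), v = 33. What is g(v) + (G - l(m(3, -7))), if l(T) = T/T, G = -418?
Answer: -320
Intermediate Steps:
l(T) = 1
g(o) = 66 + o
g(v) + (G - l(m(3, -7))) = (66 + 33) + (-418 - 1*1) = 99 + (-418 - 1) = 99 - 419 = -320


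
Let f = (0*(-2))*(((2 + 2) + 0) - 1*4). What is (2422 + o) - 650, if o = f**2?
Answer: 1772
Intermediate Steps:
f = 0 (f = 0*((4 + 0) - 4) = 0*(4 - 4) = 0*0 = 0)
o = 0 (o = 0**2 = 0)
(2422 + o) - 650 = (2422 + 0) - 650 = 2422 - 650 = 1772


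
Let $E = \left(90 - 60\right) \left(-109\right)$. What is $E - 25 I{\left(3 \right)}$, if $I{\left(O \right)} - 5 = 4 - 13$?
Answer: $-3170$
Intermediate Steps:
$I{\left(O \right)} = -4$ ($I{\left(O \right)} = 5 + \left(4 - 13\right) = 5 - 9 = -4$)
$E = -3270$ ($E = \left(90 - 60\right) \left(-109\right) = 30 \left(-109\right) = -3270$)
$E - 25 I{\left(3 \right)} = -3270 - 25 \left(-4\right) = -3270 - -100 = -3270 + 100 = -3170$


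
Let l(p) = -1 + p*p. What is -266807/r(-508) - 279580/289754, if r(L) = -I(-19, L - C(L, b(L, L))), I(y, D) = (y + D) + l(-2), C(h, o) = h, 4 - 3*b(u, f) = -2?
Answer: -38656434379/2318032 ≈ -16676.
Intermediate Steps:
b(u, f) = 2 (b(u, f) = 4/3 - ⅓*(-2) = 4/3 + ⅔ = 2)
l(p) = -1 + p²
I(y, D) = 3 + D + y (I(y, D) = (y + D) + (-1 + (-2)²) = (D + y) + (-1 + 4) = (D + y) + 3 = 3 + D + y)
r(L) = 16 (r(L) = -(3 + (L - L) - 19) = -(3 + 0 - 19) = -1*(-16) = 16)
-266807/r(-508) - 279580/289754 = -266807/16 - 279580/289754 = -266807*1/16 - 279580*1/289754 = -266807/16 - 139790/144877 = -38656434379/2318032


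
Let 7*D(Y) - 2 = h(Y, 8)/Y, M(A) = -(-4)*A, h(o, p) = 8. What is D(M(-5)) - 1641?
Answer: -57427/35 ≈ -1640.8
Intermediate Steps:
M(A) = 4*A
D(Y) = 2/7 + 8/(7*Y) (D(Y) = 2/7 + (8/Y)/7 = 2/7 + 8/(7*Y))
D(M(-5)) - 1641 = 2*(4 + 4*(-5))/(7*((4*(-5)))) - 1641 = (2/7)*(4 - 20)/(-20) - 1641 = (2/7)*(-1/20)*(-16) - 1641 = 8/35 - 1641 = -57427/35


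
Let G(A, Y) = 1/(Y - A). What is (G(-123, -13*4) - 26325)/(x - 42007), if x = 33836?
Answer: 1869074/580141 ≈ 3.2218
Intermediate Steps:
(G(-123, -13*4) - 26325)/(x - 42007) = (-1/(-123 - (-13)*4) - 26325)/(33836 - 42007) = (-1/(-123 - 1*(-52)) - 26325)/(-8171) = (-1/(-123 + 52) - 26325)*(-1/8171) = (-1/(-71) - 26325)*(-1/8171) = (-1*(-1/71) - 26325)*(-1/8171) = (1/71 - 26325)*(-1/8171) = -1869074/71*(-1/8171) = 1869074/580141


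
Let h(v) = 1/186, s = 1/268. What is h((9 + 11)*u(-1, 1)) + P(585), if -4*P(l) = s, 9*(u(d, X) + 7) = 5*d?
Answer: 443/99696 ≈ 0.0044435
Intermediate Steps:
u(d, X) = -7 + 5*d/9 (u(d, X) = -7 + (5*d)/9 = -7 + 5*d/9)
s = 1/268 ≈ 0.0037313
P(l) = -1/1072 (P(l) = -¼*1/268 = -1/1072)
h(v) = 1/186
h((9 + 11)*u(-1, 1)) + P(585) = 1/186 - 1/1072 = 443/99696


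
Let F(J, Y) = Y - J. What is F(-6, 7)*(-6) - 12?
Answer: -90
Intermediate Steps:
F(-6, 7)*(-6) - 12 = (7 - 1*(-6))*(-6) - 12 = (7 + 6)*(-6) - 12 = 13*(-6) - 12 = -78 - 12 = -90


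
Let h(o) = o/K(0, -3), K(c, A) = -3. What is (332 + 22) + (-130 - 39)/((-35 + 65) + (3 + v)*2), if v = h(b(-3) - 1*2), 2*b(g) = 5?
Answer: 37371/107 ≈ 349.26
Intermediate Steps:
b(g) = 5/2 (b(g) = (1/2)*5 = 5/2)
h(o) = -o/3 (h(o) = o/(-3) = o*(-1/3) = -o/3)
v = -1/6 (v = -(5/2 - 1*2)/3 = -(5/2 - 2)/3 = -1/3*1/2 = -1/6 ≈ -0.16667)
(332 + 22) + (-130 - 39)/((-35 + 65) + (3 + v)*2) = (332 + 22) + (-130 - 39)/((-35 + 65) + (3 - 1/6)*2) = 354 - 169/(30 + (17/6)*2) = 354 - 169/(30 + 17/3) = 354 - 169/107/3 = 354 - 169*3/107 = 354 - 507/107 = 37371/107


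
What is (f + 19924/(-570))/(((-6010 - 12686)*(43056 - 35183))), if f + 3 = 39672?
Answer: -11295703/41950178280 ≈ -0.00026926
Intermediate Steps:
f = 39669 (f = -3 + 39672 = 39669)
(f + 19924/(-570))/(((-6010 - 12686)*(43056 - 35183))) = (39669 + 19924/(-570))/(((-6010 - 12686)*(43056 - 35183))) = (39669 + 19924*(-1/570))/((-18696*7873)) = (39669 - 9962/285)/(-147193608) = (11295703/285)*(-1/147193608) = -11295703/41950178280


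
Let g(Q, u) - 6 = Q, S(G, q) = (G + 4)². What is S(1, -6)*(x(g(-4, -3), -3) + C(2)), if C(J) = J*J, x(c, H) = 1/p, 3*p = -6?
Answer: 175/2 ≈ 87.500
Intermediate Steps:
p = -2 (p = (⅓)*(-6) = -2)
S(G, q) = (4 + G)²
g(Q, u) = 6 + Q
x(c, H) = -½ (x(c, H) = 1/(-2) = -½)
C(J) = J²
S(1, -6)*(x(g(-4, -3), -3) + C(2)) = (4 + 1)²*(-½ + 2²) = 5²*(-½ + 4) = 25*(7/2) = 175/2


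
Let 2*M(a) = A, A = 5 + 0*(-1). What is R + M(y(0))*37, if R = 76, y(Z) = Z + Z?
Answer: 337/2 ≈ 168.50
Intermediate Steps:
y(Z) = 2*Z
A = 5 (A = 5 + 0 = 5)
M(a) = 5/2 (M(a) = (½)*5 = 5/2)
R + M(y(0))*37 = 76 + (5/2)*37 = 76 + 185/2 = 337/2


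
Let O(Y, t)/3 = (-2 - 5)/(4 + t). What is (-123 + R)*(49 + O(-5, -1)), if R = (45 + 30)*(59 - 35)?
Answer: 70434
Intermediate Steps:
O(Y, t) = -21/(4 + t) (O(Y, t) = 3*((-2 - 5)/(4 + t)) = 3*(-7/(4 + t)) = -21/(4 + t))
R = 1800 (R = 75*24 = 1800)
(-123 + R)*(49 + O(-5, -1)) = (-123 + 1800)*(49 - 21/(4 - 1)) = 1677*(49 - 21/3) = 1677*(49 - 21*1/3) = 1677*(49 - 7) = 1677*42 = 70434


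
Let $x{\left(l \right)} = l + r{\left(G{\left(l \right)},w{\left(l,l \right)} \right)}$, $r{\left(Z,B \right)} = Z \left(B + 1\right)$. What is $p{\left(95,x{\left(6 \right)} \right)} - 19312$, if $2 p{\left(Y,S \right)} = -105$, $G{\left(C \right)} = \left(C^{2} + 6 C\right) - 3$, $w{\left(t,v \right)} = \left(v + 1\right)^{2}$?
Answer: $- \frac{38729}{2} \approx -19365.0$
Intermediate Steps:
$w{\left(t,v \right)} = \left(1 + v\right)^{2}$
$G{\left(C \right)} = -3 + C^{2} + 6 C$
$r{\left(Z,B \right)} = Z \left(1 + B\right)$
$x{\left(l \right)} = l + \left(1 + \left(1 + l\right)^{2}\right) \left(-3 + l^{2} + 6 l\right)$ ($x{\left(l \right)} = l + \left(-3 + l^{2} + 6 l\right) \left(1 + \left(1 + l\right)^{2}\right) = l + \left(1 + \left(1 + l\right)^{2}\right) \left(-3 + l^{2} + 6 l\right)$)
$p{\left(Y,S \right)} = - \frac{105}{2}$ ($p{\left(Y,S \right)} = \frac{1}{2} \left(-105\right) = - \frac{105}{2}$)
$p{\left(95,x{\left(6 \right)} \right)} - 19312 = - \frac{105}{2} - 19312 = - \frac{38729}{2}$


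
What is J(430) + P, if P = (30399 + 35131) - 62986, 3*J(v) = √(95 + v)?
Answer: 2544 + 5*√21/3 ≈ 2551.6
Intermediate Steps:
J(v) = √(95 + v)/3
P = 2544 (P = 65530 - 62986 = 2544)
J(430) + P = √(95 + 430)/3 + 2544 = √525/3 + 2544 = (5*√21)/3 + 2544 = 5*√21/3 + 2544 = 2544 + 5*√21/3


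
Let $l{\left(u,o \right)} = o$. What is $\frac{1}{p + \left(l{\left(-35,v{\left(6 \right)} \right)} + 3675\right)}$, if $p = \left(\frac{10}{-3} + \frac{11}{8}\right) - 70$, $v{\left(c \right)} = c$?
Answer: $\frac{24}{86617} \approx 0.00027708$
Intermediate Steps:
$p = - \frac{1727}{24}$ ($p = \left(10 \left(- \frac{1}{3}\right) + 11 \cdot \frac{1}{8}\right) - 70 = \left(- \frac{10}{3} + \frac{11}{8}\right) - 70 = - \frac{47}{24} - 70 = - \frac{1727}{24} \approx -71.958$)
$\frac{1}{p + \left(l{\left(-35,v{\left(6 \right)} \right)} + 3675\right)} = \frac{1}{- \frac{1727}{24} + \left(6 + 3675\right)} = \frac{1}{- \frac{1727}{24} + 3681} = \frac{1}{\frac{86617}{24}} = \frac{24}{86617}$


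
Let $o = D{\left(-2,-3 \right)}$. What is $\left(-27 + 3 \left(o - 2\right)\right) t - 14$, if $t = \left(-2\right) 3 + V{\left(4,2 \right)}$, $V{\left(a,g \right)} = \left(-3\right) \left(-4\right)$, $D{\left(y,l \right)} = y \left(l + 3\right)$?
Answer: $-212$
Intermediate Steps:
$D{\left(y,l \right)} = y \left(3 + l\right)$
$V{\left(a,g \right)} = 12$
$o = 0$ ($o = - 2 \left(3 - 3\right) = \left(-2\right) 0 = 0$)
$t = 6$ ($t = \left(-2\right) 3 + 12 = -6 + 12 = 6$)
$\left(-27 + 3 \left(o - 2\right)\right) t - 14 = \left(-27 + 3 \left(0 - 2\right)\right) 6 - 14 = \left(-27 + 3 \left(-2\right)\right) 6 - 14 = \left(-27 - 6\right) 6 - 14 = \left(-33\right) 6 - 14 = -198 - 14 = -212$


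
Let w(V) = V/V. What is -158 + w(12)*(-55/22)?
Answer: -321/2 ≈ -160.50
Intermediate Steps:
w(V) = 1
-158 + w(12)*(-55/22) = -158 + 1*(-55/22) = -158 + 1*(-55*1/22) = -158 + 1*(-5/2) = -158 - 5/2 = -321/2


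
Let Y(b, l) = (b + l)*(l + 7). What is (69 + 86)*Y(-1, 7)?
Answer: 13020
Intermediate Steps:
Y(b, l) = (7 + l)*(b + l) (Y(b, l) = (b + l)*(7 + l) = (7 + l)*(b + l))
(69 + 86)*Y(-1, 7) = (69 + 86)*(7² + 7*(-1) + 7*7 - 1*7) = 155*(49 - 7 + 49 - 7) = 155*84 = 13020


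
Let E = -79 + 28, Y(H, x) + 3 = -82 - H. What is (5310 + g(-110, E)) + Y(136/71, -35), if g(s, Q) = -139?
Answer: 360970/71 ≈ 5084.1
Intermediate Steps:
Y(H, x) = -85 - H (Y(H, x) = -3 + (-82 - H) = -85 - H)
E = -51
(5310 + g(-110, E)) + Y(136/71, -35) = (5310 - 139) + (-85 - 136/71) = 5171 + (-85 - 136/71) = 5171 - 6171/71 = 360970/71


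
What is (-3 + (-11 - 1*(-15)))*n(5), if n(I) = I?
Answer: 5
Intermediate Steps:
(-3 + (-11 - 1*(-15)))*n(5) = (-3 + (-11 - 1*(-15)))*5 = (-3 + (-11 + 15))*5 = (-3 + 4)*5 = 1*5 = 5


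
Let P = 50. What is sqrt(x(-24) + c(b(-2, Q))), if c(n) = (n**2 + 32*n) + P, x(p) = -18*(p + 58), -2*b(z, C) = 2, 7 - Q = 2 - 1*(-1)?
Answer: I*sqrt(593) ≈ 24.352*I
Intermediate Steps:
Q = 4 (Q = 7 - (2 - 1*(-1)) = 7 - (2 + 1) = 7 - 1*3 = 7 - 3 = 4)
b(z, C) = -1 (b(z, C) = -1/2*2 = -1)
x(p) = -1044 - 18*p (x(p) = -18*(58 + p) = -1044 - 18*p)
c(n) = 50 + n**2 + 32*n (c(n) = (n**2 + 32*n) + 50 = 50 + n**2 + 32*n)
sqrt(x(-24) + c(b(-2, Q))) = sqrt((-1044 - 18*(-24)) + (50 + (-1)**2 + 32*(-1))) = sqrt((-1044 + 432) + (50 + 1 - 32)) = sqrt(-612 + 19) = sqrt(-593) = I*sqrt(593)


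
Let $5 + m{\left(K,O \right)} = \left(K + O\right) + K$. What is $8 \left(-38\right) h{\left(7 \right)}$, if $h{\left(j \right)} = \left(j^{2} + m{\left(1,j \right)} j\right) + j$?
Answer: $-25536$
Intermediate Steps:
$m{\left(K,O \right)} = -5 + O + 2 K$ ($m{\left(K,O \right)} = -5 + \left(\left(K + O\right) + K\right) = -5 + \left(O + 2 K\right) = -5 + O + 2 K$)
$h{\left(j \right)} = j + j^{2} + j \left(-3 + j\right)$ ($h{\left(j \right)} = \left(j^{2} + \left(-5 + j + 2 \cdot 1\right) j\right) + j = \left(j^{2} + \left(-5 + j + 2\right) j\right) + j = \left(j^{2} + \left(-3 + j\right) j\right) + j = \left(j^{2} + j \left(-3 + j\right)\right) + j = j + j^{2} + j \left(-3 + j\right)$)
$8 \left(-38\right) h{\left(7 \right)} = 8 \left(-38\right) 2 \cdot 7 \left(-1 + 7\right) = - 304 \cdot 2 \cdot 7 \cdot 6 = \left(-304\right) 84 = -25536$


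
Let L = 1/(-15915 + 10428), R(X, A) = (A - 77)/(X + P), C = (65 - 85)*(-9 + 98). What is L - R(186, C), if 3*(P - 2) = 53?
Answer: 30567460/3385479 ≈ 9.0290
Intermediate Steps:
P = 59/3 (P = 2 + (⅓)*53 = 2 + 53/3 = 59/3 ≈ 19.667)
C = -1780 (C = -20*89 = -1780)
R(X, A) = (-77 + A)/(59/3 + X) (R(X, A) = (A - 77)/(X + 59/3) = (-77 + A)/(59/3 + X))
L = -1/5487 (L = 1/(-5487) = -1/5487 ≈ -0.00018225)
L - R(186, C) = -1/5487 - 3*(-77 - 1780)/(59 + 3*186) = -1/5487 - 3*(-1857)/(59 + 558) = -1/5487 - 3*(-1857)/617 = -1/5487 - 1*(-5571/617) = -1/5487 + 5571/617 = 30567460/3385479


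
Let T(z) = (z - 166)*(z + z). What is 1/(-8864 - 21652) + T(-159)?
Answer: 3153828599/30516 ≈ 1.0335e+5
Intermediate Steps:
T(z) = 2*z*(-166 + z) (T(z) = (-166 + z)*(2*z) = 2*z*(-166 + z))
1/(-8864 - 21652) + T(-159) = 1/(-8864 - 21652) + 2*(-159)*(-166 - 159) = 1/(-30516) + 2*(-159)*(-325) = -1/30516 + 103350 = 3153828599/30516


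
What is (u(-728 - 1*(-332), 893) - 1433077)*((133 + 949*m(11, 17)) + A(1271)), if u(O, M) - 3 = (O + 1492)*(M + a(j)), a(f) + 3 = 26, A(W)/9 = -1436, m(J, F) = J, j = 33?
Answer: 1009332576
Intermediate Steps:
A(W) = -12924 (A(W) = 9*(-1436) = -12924)
a(f) = 23 (a(f) = -3 + 26 = 23)
u(O, M) = 3 + (23 + M)*(1492 + O) (u(O, M) = 3 + (O + 1492)*(M + 23) = 3 + (1492 + O)*(23 + M) = 3 + (23 + M)*(1492 + O))
(u(-728 - 1*(-332), 893) - 1433077)*((133 + 949*m(11, 17)) + A(1271)) = ((34319 + 23*(-728 - 1*(-332)) + 1492*893 + 893*(-728 - 1*(-332))) - 1433077)*((133 + 949*11) - 12924) = ((34319 + 23*(-728 + 332) + 1332356 + 893*(-728 + 332)) - 1433077)*((133 + 10439) - 12924) = ((34319 + 23*(-396) + 1332356 + 893*(-396)) - 1433077)*(10572 - 12924) = ((34319 - 9108 + 1332356 - 353628) - 1433077)*(-2352) = (1003939 - 1433077)*(-2352) = -429138*(-2352) = 1009332576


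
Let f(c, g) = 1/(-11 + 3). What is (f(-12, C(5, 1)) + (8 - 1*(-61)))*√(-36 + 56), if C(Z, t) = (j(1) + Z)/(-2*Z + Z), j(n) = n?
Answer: 551*√5/4 ≈ 308.02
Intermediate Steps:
C(Z, t) = -(1 + Z)/Z (C(Z, t) = (1 + Z)/(-2*Z + Z) = (1 + Z)/((-Z)) = (1 + Z)*(-1/Z) = -(1 + Z)/Z)
f(c, g) = -⅛ (f(c, g) = 1/(-8) = -⅛)
(f(-12, C(5, 1)) + (8 - 1*(-61)))*√(-36 + 56) = (-⅛ + (8 - 1*(-61)))*√(-36 + 56) = (-⅛ + (8 + 61))*√20 = (-⅛ + 69)*(2*√5) = 551*(2*√5)/8 = 551*√5/4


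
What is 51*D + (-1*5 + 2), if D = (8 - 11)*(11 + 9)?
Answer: -3063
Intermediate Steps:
D = -60 (D = -3*20 = -60)
51*D + (-1*5 + 2) = 51*(-60) + (-1*5 + 2) = -3060 + (-5 + 2) = -3060 - 3 = -3063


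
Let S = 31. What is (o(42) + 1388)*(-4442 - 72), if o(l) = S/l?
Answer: -131644039/21 ≈ -6.2688e+6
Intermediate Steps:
o(l) = 31/l
(o(42) + 1388)*(-4442 - 72) = (31/42 + 1388)*(-4442 - 72) = (31*(1/42) + 1388)*(-4514) = (31/42 + 1388)*(-4514) = (58327/42)*(-4514) = -131644039/21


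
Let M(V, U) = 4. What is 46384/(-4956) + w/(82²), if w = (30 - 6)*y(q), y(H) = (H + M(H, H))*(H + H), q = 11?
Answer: -17039656/2082759 ≈ -8.1813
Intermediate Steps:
y(H) = 2*H*(4 + H) (y(H) = (H + 4)*(H + H) = (4 + H)*(2*H) = 2*H*(4 + H))
w = 7920 (w = (30 - 6)*(2*11*(4 + 11)) = 24*(2*11*15) = 24*330 = 7920)
46384/(-4956) + w/(82²) = 46384/(-4956) + 7920/(82²) = 46384*(-1/4956) + 7920/6724 = -11596/1239 + 7920*(1/6724) = -11596/1239 + 1980/1681 = -17039656/2082759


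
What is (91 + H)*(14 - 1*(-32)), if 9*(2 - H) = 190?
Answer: 29762/9 ≈ 3306.9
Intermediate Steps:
H = -172/9 (H = 2 - ⅑*190 = 2 - 190/9 = -172/9 ≈ -19.111)
(91 + H)*(14 - 1*(-32)) = (91 - 172/9)*(14 - 1*(-32)) = 647*(14 + 32)/9 = (647/9)*46 = 29762/9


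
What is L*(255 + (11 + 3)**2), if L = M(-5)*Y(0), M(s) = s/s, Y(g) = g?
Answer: 0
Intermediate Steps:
M(s) = 1
L = 0 (L = 1*0 = 0)
L*(255 + (11 + 3)**2) = 0*(255 + (11 + 3)**2) = 0*(255 + 14**2) = 0*(255 + 196) = 0*451 = 0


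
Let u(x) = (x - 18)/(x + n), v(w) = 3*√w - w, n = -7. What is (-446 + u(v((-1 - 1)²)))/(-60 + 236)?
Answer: -1107/440 ≈ -2.5159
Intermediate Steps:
v(w) = -w + 3*√w
u(x) = (-18 + x)/(-7 + x) (u(x) = (x - 18)/(x - 7) = (-18 + x)/(-7 + x))
(-446 + u(v((-1 - 1)²)))/(-60 + 236) = (-446 + (-18 + (-(-1 - 1)² + 3*√((-1 - 1)²)))/(-7 + (-(-1 - 1)² + 3*√((-1 - 1)²))))/(-60 + 236) = (-446 + (-18 + (-1*(-2)² + 3*√((-2)²)))/(-7 + (-1*(-2)² + 3*√((-2)²))))/176 = (-446 + (-18 + (-1*4 + 3*√4))/(-7 + (-1*4 + 3*√4)))*(1/176) = (-446 + (-18 + (-4 + 3*2))/(-7 + (-4 + 3*2)))*(1/176) = (-446 + (-18 + (-4 + 6))/(-7 + (-4 + 6)))*(1/176) = (-446 + (-18 + 2)/(-7 + 2))*(1/176) = (-446 - 16/(-5))*(1/176) = (-446 - ⅕*(-16))*(1/176) = (-446 + 16/5)*(1/176) = -2214/5*1/176 = -1107/440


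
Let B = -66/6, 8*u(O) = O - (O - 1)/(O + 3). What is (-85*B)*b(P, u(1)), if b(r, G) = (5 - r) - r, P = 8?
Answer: -10285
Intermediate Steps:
u(O) = O/8 - (-1 + O)/(8*(3 + O)) (u(O) = (O - (O - 1)/(O + 3))/8 = (O - (-1 + O)/(3 + O))/8 = O/8 - (-1 + O)/(8*(3 + O)))
b(r, G) = 5 - 2*r
B = -11 (B = -66*⅙ = -11)
(-85*B)*b(P, u(1)) = (-85*(-11))*(5 - 2*8) = 935*(5 - 16) = 935*(-11) = -10285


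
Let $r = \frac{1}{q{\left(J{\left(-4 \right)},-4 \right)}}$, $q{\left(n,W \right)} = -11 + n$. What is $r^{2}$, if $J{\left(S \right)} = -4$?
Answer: $\frac{1}{225} \approx 0.0044444$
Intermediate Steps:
$r = - \frac{1}{15}$ ($r = \frac{1}{-11 - 4} = \frac{1}{-15} = - \frac{1}{15} \approx -0.066667$)
$r^{2} = \left(- \frac{1}{15}\right)^{2} = \frac{1}{225}$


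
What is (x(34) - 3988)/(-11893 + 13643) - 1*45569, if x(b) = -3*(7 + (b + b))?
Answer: -79749963/1750 ≈ -45571.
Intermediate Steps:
x(b) = -21 - 6*b (x(b) = -3*(7 + 2*b) = -21 - 6*b)
(x(34) - 3988)/(-11893 + 13643) - 1*45569 = ((-21 - 6*34) - 3988)/(-11893 + 13643) - 1*45569 = ((-21 - 204) - 3988)/1750 - 45569 = (-225 - 3988)*(1/1750) - 45569 = -4213*1/1750 - 45569 = -4213/1750 - 45569 = -79749963/1750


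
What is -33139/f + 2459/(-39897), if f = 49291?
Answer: -131213932/178778457 ≈ -0.73395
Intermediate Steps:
-33139/f + 2459/(-39897) = -33139/49291 + 2459/(-39897) = -33139*1/49291 + 2459*(-1/39897) = -33139/49291 - 2459/39897 = -131213932/178778457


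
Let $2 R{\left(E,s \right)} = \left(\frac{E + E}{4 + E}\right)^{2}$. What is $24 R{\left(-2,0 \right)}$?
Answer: $48$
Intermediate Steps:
$R{\left(E,s \right)} = \frac{2 E^{2}}{\left(4 + E\right)^{2}}$ ($R{\left(E,s \right)} = \frac{\left(\frac{E + E}{4 + E}\right)^{2}}{2} = \frac{\left(\frac{2 E}{4 + E}\right)^{2}}{2} = \frac{4 E^{2} \frac{1}{\left(4 + E\right)^{2}}}{2} = \frac{2 E^{2}}{\left(4 + E\right)^{2}}$)
$24 R{\left(-2,0 \right)} = 24 \frac{2 \left(-2\right)^{2}}{\left(4 - 2\right)^{2}} = 24 \cdot 2 \cdot 4 \cdot \frac{1}{4} = 24 \cdot 2 = 48$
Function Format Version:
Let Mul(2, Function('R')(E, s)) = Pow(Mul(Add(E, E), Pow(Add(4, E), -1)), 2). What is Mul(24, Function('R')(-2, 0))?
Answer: 48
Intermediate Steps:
Function('R')(E, s) = Mul(2, Pow(E, 2), Pow(Add(4, E), -2)) (Function('R')(E, s) = Mul(Rational(1, 2), Pow(Mul(Add(E, E), Pow(Add(4, E), -1)), 2)) = Mul(Rational(1, 2), Pow(Mul(Mul(2, E), Pow(Add(4, E), -1)), 2)) = Mul(Rational(1, 2), Pow(Mul(2, E, Pow(Add(4, E), -1)), 2)) = Mul(Rational(1, 2), Mul(4, Pow(E, 2), Pow(Add(4, E), -2))) = Mul(2, Pow(E, 2), Pow(Add(4, E), -2)))
Mul(24, Function('R')(-2, 0)) = Mul(24, Mul(2, Pow(-2, 2), Pow(Add(4, -2), -2))) = Mul(24, Mul(2, 4, Pow(2, -2))) = Mul(24, Mul(2, 4, Rational(1, 4))) = Mul(24, 2) = 48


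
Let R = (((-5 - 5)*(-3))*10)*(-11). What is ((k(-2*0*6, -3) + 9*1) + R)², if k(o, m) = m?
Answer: 10850436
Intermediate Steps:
R = -3300 (R = (-10*(-3)*10)*(-11) = (30*10)*(-11) = 300*(-11) = -3300)
((k(-2*0*6, -3) + 9*1) + R)² = ((-3 + 9*1) - 3300)² = ((-3 + 9) - 3300)² = (6 - 3300)² = (-3294)² = 10850436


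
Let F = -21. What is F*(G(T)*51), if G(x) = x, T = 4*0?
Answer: 0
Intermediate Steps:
T = 0
F*(G(T)*51) = -0*51 = -21*0 = 0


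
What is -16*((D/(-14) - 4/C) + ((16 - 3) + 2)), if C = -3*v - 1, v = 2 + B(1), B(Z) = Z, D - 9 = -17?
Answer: -8944/35 ≈ -255.54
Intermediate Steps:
D = -8 (D = 9 - 17 = -8)
v = 3 (v = 2 + 1 = 3)
C = -10 (C = -3*3 - 1 = -9 - 1 = -10)
-16*((D/(-14) - 4/C) + ((16 - 3) + 2)) = -16*((-8/(-14) - 4/(-10)) + ((16 - 3) + 2)) = -16*((-8*(-1/14) - 4*(-⅒)) + (13 + 2)) = -16*((4/7 + ⅖) + 15) = -16*(34/35 + 15) = -16*559/35 = -8944/35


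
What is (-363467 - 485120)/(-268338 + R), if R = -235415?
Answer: 848587/503753 ≈ 1.6845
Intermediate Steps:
(-363467 - 485120)/(-268338 + R) = (-363467 - 485120)/(-268338 - 235415) = -848587/(-503753) = -848587*(-1/503753) = 848587/503753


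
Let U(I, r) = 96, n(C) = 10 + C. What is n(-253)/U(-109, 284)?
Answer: -81/32 ≈ -2.5313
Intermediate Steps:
n(-253)/U(-109, 284) = (10 - 253)/96 = -243*1/96 = -81/32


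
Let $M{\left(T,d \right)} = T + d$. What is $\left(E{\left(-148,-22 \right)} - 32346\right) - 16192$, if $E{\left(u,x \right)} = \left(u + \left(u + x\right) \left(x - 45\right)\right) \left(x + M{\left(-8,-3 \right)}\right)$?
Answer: $-419524$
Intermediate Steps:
$E{\left(u,x \right)} = \left(-11 + x\right) \left(u + \left(-45 + x\right) \left(u + x\right)\right)$ ($E{\left(u,x \right)} = \left(u + \left(u + x\right) \left(x - 45\right)\right) \left(x - 11\right) = \left(u + \left(u + x\right) \left(-45 + x\right)\right) \left(x - 11\right) = \left(u + \left(-45 + x\right) \left(u + x\right)\right) \left(-11 + x\right) = \left(-11 + x\right) \left(u + \left(-45 + x\right) \left(u + x\right)\right)$)
$\left(E{\left(-148,-22 \right)} - 32346\right) - 16192 = \left(\left(\left(-22\right)^{3} - 56 \left(-22\right)^{2} + 484 \left(-148\right) + 495 \left(-22\right) - 148 \left(-22\right)^{2} - \left(-8140\right) \left(-22\right)\right) - 32346\right) - 16192 = \left(\left(-10648 - 27104 - 71632 - 10890 - 71632 - 179080\right) - 32346\right) - 16192 = \left(-370986 - 32346\right) - 16192 = -403332 - 16192 = -419524$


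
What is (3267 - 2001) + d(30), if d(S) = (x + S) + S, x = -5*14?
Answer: 1256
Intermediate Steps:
x = -70
d(S) = -70 + 2*S (d(S) = (-70 + S) + S = -70 + 2*S)
(3267 - 2001) + d(30) = (3267 - 2001) + (-70 + 2*30) = 1266 + (-70 + 60) = 1266 - 10 = 1256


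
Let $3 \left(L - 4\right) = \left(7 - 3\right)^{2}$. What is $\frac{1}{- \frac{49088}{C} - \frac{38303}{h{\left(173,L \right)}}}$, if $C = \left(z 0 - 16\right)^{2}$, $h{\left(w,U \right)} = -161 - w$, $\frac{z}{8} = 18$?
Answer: $- \frac{668}{51483} \approx -0.012975$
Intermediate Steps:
$z = 144$ ($z = 8 \cdot 18 = 144$)
$L = \frac{28}{3}$ ($L = 4 + \frac{\left(7 - 3\right)^{2}}{3} = 4 + \frac{4^{2}}{3} = 4 + \frac{1}{3} \cdot 16 = 4 + \frac{16}{3} = \frac{28}{3} \approx 9.3333$)
$C = 256$ ($C = \left(144 \cdot 0 - 16\right)^{2} = \left(0 - 16\right)^{2} = \left(-16\right)^{2} = 256$)
$\frac{1}{- \frac{49088}{C} - \frac{38303}{h{\left(173,L \right)}}} = \frac{1}{- \frac{49088}{256} - \frac{38303}{-161 - 173}} = \frac{1}{\left(-49088\right) \frac{1}{256} - \frac{38303}{-161 - 173}} = \frac{1}{- \frac{767}{4} - \frac{38303}{-334}} = \frac{1}{- \frac{767}{4} - - \frac{38303}{334}} = \frac{1}{- \frac{767}{4} + \frac{38303}{334}} = \frac{1}{- \frac{51483}{668}} = - \frac{668}{51483}$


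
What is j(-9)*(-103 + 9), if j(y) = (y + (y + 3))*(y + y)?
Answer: -25380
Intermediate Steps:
j(y) = 2*y*(3 + 2*y) (j(y) = (y + (3 + y))*(2*y) = (3 + 2*y)*(2*y) = 2*y*(3 + 2*y))
j(-9)*(-103 + 9) = (2*(-9)*(3 + 2*(-9)))*(-103 + 9) = (2*(-9)*(3 - 18))*(-94) = (2*(-9)*(-15))*(-94) = 270*(-94) = -25380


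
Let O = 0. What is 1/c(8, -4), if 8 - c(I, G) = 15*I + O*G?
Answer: -1/112 ≈ -0.0089286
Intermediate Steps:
c(I, G) = 8 - 15*I (c(I, G) = 8 - (15*I + 0*G) = 8 - (15*I + 0) = 8 - 15*I)
1/c(8, -4) = 1/(8 - 15*8) = 1/(8 - 120) = 1/(-112) = -1/112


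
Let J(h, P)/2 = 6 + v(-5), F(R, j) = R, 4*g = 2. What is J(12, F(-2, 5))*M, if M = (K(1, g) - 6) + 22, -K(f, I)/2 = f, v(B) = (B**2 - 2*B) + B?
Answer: 1008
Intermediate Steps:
g = 1/2 (g = (1/4)*2 = 1/2 ≈ 0.50000)
v(B) = B**2 - B
K(f, I) = -2*f
J(h, P) = 72 (J(h, P) = 2*(6 - 5*(-1 - 5)) = 2*(6 - 5*(-6)) = 2*(6 + 30) = 2*36 = 72)
M = 14 (M = (-2*1 - 6) + 22 = (-2 - 6) + 22 = -8 + 22 = 14)
J(12, F(-2, 5))*M = 72*14 = 1008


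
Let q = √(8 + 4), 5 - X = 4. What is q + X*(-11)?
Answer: -11 + 2*√3 ≈ -7.5359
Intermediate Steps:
X = 1 (X = 5 - 1*4 = 5 - 4 = 1)
q = 2*√3 (q = √12 = 2*√3 ≈ 3.4641)
q + X*(-11) = 2*√3 + 1*(-11) = 2*√3 - 11 = -11 + 2*√3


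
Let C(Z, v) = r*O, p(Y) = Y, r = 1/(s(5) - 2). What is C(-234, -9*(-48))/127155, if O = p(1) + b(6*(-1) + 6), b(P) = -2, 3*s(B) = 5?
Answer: 1/42385 ≈ 2.3593e-5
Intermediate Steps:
s(B) = 5/3 (s(B) = (1/3)*5 = 5/3)
r = -3 (r = 1/(5/3 - 2) = 1/(-1/3) = -3)
O = -1 (O = 1 - 2 = -1)
C(Z, v) = 3 (C(Z, v) = -3*(-1) = 3)
C(-234, -9*(-48))/127155 = 3/127155 = 3*(1/127155) = 1/42385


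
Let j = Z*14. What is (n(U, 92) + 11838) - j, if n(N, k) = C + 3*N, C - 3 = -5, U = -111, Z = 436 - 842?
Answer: 17187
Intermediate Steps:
Z = -406
C = -2 (C = 3 - 5 = -2)
j = -5684 (j = -406*14 = -5684)
n(N, k) = -2 + 3*N
(n(U, 92) + 11838) - j = ((-2 + 3*(-111)) + 11838) - 1*(-5684) = ((-2 - 333) + 11838) + 5684 = (-335 + 11838) + 5684 = 11503 + 5684 = 17187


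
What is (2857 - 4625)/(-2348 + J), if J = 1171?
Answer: 1768/1177 ≈ 1.5021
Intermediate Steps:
(2857 - 4625)/(-2348 + J) = (2857 - 4625)/(-2348 + 1171) = -1768/(-1177) = -1768*(-1/1177) = 1768/1177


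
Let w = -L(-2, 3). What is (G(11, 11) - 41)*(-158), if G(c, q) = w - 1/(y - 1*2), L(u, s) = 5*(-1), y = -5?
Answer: 39658/7 ≈ 5665.4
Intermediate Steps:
L(u, s) = -5
w = 5 (w = -1*(-5) = 5)
G(c, q) = 36/7 (G(c, q) = 5 - 1/(-5 - 1*2) = 5 - 1/(-5 - 2) = 5 - 1/(-7) = 5 - (-1)/7 = 5 - 1*(-⅐) = 5 + ⅐ = 36/7)
(G(11, 11) - 41)*(-158) = (36/7 - 41)*(-158) = -251/7*(-158) = 39658/7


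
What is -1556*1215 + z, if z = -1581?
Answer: -1892121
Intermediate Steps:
-1556*1215 + z = -1556*1215 - 1581 = -1890540 - 1581 = -1892121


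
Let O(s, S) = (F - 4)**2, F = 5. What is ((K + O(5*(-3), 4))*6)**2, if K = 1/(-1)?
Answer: 0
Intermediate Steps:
O(s, S) = 1 (O(s, S) = (5 - 4)**2 = 1**2 = 1)
K = -1
((K + O(5*(-3), 4))*6)**2 = ((-1 + 1)*6)**2 = (0*6)**2 = 0**2 = 0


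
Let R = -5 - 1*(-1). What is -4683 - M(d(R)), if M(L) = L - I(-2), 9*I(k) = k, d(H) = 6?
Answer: -42203/9 ≈ -4689.2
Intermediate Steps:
R = -4 (R = -5 + 1 = -4)
I(k) = k/9
M(L) = 2/9 + L (M(L) = L - (-2)/9 = L - 1*(-2/9) = L + 2/9 = 2/9 + L)
-4683 - M(d(R)) = -4683 - (2/9 + 6) = -4683 - 1*56/9 = -4683 - 56/9 = -42203/9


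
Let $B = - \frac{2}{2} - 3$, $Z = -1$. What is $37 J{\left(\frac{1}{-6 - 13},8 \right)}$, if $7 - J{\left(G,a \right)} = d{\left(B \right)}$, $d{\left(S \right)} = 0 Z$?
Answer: $259$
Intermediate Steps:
$B = -4$ ($B = \left(-2\right) \frac{1}{2} - 3 = -1 - 3 = -4$)
$d{\left(S \right)} = 0$ ($d{\left(S \right)} = 0 \left(-1\right) = 0$)
$J{\left(G,a \right)} = 7$ ($J{\left(G,a \right)} = 7 - 0 = 7 + 0 = 7$)
$37 J{\left(\frac{1}{-6 - 13},8 \right)} = 37 \cdot 7 = 259$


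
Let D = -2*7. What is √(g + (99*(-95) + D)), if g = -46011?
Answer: I*√55430 ≈ 235.44*I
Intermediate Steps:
D = -14 (D = -1*14 = -14)
√(g + (99*(-95) + D)) = √(-46011 + (99*(-95) - 14)) = √(-46011 + (-9405 - 14)) = √(-46011 - 9419) = √(-55430) = I*√55430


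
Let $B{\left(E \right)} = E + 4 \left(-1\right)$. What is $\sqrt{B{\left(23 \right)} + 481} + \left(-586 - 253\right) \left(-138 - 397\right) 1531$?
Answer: $687212315 + 10 \sqrt{5} \approx 6.8721 \cdot 10^{8}$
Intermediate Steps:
$B{\left(E \right)} = -4 + E$ ($B{\left(E \right)} = E - 4 = -4 + E$)
$\sqrt{B{\left(23 \right)} + 481} + \left(-586 - 253\right) \left(-138 - 397\right) 1531 = \sqrt{\left(-4 + 23\right) + 481} + \left(-586 - 253\right) \left(-138 - 397\right) 1531 = \sqrt{19 + 481} + \left(-839\right) \left(-535\right) 1531 = \sqrt{500} + 448865 \cdot 1531 = 10 \sqrt{5} + 687212315 = 687212315 + 10 \sqrt{5}$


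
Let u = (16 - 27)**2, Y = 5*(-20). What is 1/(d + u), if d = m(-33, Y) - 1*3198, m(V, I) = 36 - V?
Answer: -1/3008 ≈ -0.00033245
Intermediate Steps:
Y = -100
d = -3129 (d = (36 - 1*(-33)) - 1*3198 = (36 + 33) - 3198 = 69 - 3198 = -3129)
u = 121 (u = (-11)**2 = 121)
1/(d + u) = 1/(-3129 + 121) = 1/(-3008) = -1/3008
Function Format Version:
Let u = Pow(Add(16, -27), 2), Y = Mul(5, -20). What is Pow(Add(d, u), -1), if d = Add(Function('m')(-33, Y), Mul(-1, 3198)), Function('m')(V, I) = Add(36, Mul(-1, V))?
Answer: Rational(-1, 3008) ≈ -0.00033245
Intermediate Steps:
Y = -100
d = -3129 (d = Add(Add(36, Mul(-1, -33)), Mul(-1, 3198)) = Add(Add(36, 33), -3198) = Add(69, -3198) = -3129)
u = 121 (u = Pow(-11, 2) = 121)
Pow(Add(d, u), -1) = Pow(Add(-3129, 121), -1) = Pow(-3008, -1) = Rational(-1, 3008)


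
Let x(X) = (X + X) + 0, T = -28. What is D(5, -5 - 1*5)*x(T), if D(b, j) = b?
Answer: -280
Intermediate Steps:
x(X) = 2*X (x(X) = 2*X + 0 = 2*X)
D(5, -5 - 1*5)*x(T) = 5*(2*(-28)) = 5*(-56) = -280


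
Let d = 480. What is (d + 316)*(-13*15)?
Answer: -155220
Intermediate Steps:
(d + 316)*(-13*15) = (480 + 316)*(-13*15) = 796*(-195) = -155220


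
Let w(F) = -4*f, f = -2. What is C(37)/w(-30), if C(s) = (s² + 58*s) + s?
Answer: 444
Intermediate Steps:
C(s) = s² + 59*s
w(F) = 8 (w(F) = -4*(-2) = 8)
C(37)/w(-30) = (37*(59 + 37))/8 = (37*96)*(⅛) = 3552*(⅛) = 444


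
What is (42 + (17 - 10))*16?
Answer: 784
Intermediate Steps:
(42 + (17 - 10))*16 = (42 + 7)*16 = 49*16 = 784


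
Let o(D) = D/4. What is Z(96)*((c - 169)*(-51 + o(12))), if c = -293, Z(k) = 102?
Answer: 2261952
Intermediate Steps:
o(D) = D/4 (o(D) = D*(1/4) = D/4)
Z(96)*((c - 169)*(-51 + o(12))) = 102*((-293 - 169)*(-51 + (1/4)*12)) = 102*(-462*(-51 + 3)) = 102*(-462*(-48)) = 102*22176 = 2261952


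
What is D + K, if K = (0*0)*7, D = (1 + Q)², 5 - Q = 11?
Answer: 25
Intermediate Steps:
Q = -6 (Q = 5 - 1*11 = 5 - 11 = -6)
D = 25 (D = (1 - 6)² = (-5)² = 25)
K = 0 (K = 0*7 = 0)
D + K = 25 + 0 = 25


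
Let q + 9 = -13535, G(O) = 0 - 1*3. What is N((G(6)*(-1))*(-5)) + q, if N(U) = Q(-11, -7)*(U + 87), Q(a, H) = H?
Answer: -14048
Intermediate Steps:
G(O) = -3 (G(O) = 0 - 3 = -3)
q = -13544 (q = -9 - 13535 = -13544)
N(U) = -609 - 7*U (N(U) = -7*(U + 87) = -7*(87 + U) = -609 - 7*U)
N((G(6)*(-1))*(-5)) + q = (-609 - 7*(-3*(-1))*(-5)) - 13544 = (-609 - 21*(-5)) - 13544 = (-609 - 7*(-15)) - 13544 = (-609 + 105) - 13544 = -504 - 13544 = -14048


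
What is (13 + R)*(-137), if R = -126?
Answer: 15481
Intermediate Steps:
(13 + R)*(-137) = (13 - 126)*(-137) = -113*(-137) = 15481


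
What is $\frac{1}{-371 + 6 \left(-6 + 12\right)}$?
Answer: $- \frac{1}{335} \approx -0.0029851$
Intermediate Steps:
$\frac{1}{-371 + 6 \left(-6 + 12\right)} = \frac{1}{-371 + 6 \cdot 6} = \frac{1}{-371 + 36} = \frac{1}{-335} = - \frac{1}{335}$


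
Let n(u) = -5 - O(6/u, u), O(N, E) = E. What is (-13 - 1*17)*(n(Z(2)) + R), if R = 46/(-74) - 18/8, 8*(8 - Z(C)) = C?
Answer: 17340/37 ≈ 468.65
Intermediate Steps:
Z(C) = 8 - C/8
n(u) = -5 - u
R = -425/148 (R = 46*(-1/74) - 18*⅛ = -23/37 - 9/4 = -425/148 ≈ -2.8716)
(-13 - 1*17)*(n(Z(2)) + R) = (-13 - 1*17)*((-5 - (8 - ⅛*2)) - 425/148) = (-13 - 17)*((-5 - (8 - ¼)) - 425/148) = -30*((-5 - 1*31/4) - 425/148) = -30*((-5 - 31/4) - 425/148) = -30*(-51/4 - 425/148) = -30*(-578/37) = 17340/37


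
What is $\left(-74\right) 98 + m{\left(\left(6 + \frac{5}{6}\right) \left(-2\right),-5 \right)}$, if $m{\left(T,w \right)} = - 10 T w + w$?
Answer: $- \frac{23821}{3} \approx -7940.3$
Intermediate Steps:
$m{\left(T,w \right)} = w - 10 T w$ ($m{\left(T,w \right)} = - 10 T w + w = w - 10 T w$)
$\left(-74\right) 98 + m{\left(\left(6 + \frac{5}{6}\right) \left(-2\right),-5 \right)} = \left(-74\right) 98 - 5 \left(1 - 10 \left(6 + \frac{5}{6}\right) \left(-2\right)\right) = -7252 - 5 \left(1 - 10 \left(6 + 5 \cdot \frac{1}{6}\right) \left(-2\right)\right) = -7252 - 5 \left(1 - 10 \left(6 + \frac{5}{6}\right) \left(-2\right)\right) = -7252 - 5 \left(1 - 10 \cdot \frac{41}{6} \left(-2\right)\right) = -7252 - 5 \left(1 - - \frac{410}{3}\right) = -7252 - 5 \left(1 + \frac{410}{3}\right) = -7252 - \frac{2065}{3} = - \frac{23821}{3}$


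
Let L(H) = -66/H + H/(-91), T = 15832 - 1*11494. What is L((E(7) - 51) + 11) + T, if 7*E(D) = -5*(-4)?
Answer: 27646979/6370 ≈ 4340.2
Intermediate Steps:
E(D) = 20/7 (E(D) = (-5*(-4))/7 = (⅐)*20 = 20/7)
T = 4338 (T = 15832 - 11494 = 4338)
L(H) = -66/H - H/91 (L(H) = -66/H + H*(-1/91) = -66/H - H/91)
L((E(7) - 51) + 11) + T = (-66/((20/7 - 51) + 11) - ((20/7 - 51) + 11)/91) + 4338 = (-66/(-337/7 + 11) - (-337/7 + 11)/91) + 4338 = (-66/(-260/7) - 1/91*(-260/7)) + 4338 = (-66*(-7/260) + 20/49) + 4338 = (231/130 + 20/49) + 4338 = 13919/6370 + 4338 = 27646979/6370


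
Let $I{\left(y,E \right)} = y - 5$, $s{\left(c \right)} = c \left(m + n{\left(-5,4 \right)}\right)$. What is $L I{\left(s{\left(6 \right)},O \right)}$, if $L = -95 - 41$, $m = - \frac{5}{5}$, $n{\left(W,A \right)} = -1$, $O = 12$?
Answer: $2312$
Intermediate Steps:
$m = -1$ ($m = \left(-5\right) \frac{1}{5} = -1$)
$s{\left(c \right)} = - 2 c$ ($s{\left(c \right)} = c \left(-1 - 1\right) = c \left(-2\right) = - 2 c$)
$I{\left(y,E \right)} = -5 + y$
$L = -136$ ($L = -95 - 41 = -136$)
$L I{\left(s{\left(6 \right)},O \right)} = - 136 \left(-5 - 12\right) = \left(-136\right) \left(-17\right) = 2312$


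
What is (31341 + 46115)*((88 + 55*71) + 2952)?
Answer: 537931920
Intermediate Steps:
(31341 + 46115)*((88 + 55*71) + 2952) = 77456*((88 + 3905) + 2952) = 77456*(3993 + 2952) = 77456*6945 = 537931920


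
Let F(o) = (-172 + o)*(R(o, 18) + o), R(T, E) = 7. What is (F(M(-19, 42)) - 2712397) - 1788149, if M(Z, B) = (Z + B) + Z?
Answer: -4502394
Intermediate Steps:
M(Z, B) = B + 2*Z (M(Z, B) = (B + Z) + Z = B + 2*Z)
F(o) = (-172 + o)*(7 + o)
(F(M(-19, 42)) - 2712397) - 1788149 = ((-1204 + (42 + 2*(-19))² - 165*(42 + 2*(-19))) - 2712397) - 1788149 = ((-1204 + (42 - 38)² - 165*(42 - 38)) - 2712397) - 1788149 = ((-1204 + 4² - 165*4) - 2712397) - 1788149 = ((-1204 + 16 - 660) - 2712397) - 1788149 = (-1848 - 2712397) - 1788149 = -2714245 - 1788149 = -4502394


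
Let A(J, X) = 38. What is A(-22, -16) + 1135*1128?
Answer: 1280318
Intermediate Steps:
A(-22, -16) + 1135*1128 = 38 + 1135*1128 = 38 + 1280280 = 1280318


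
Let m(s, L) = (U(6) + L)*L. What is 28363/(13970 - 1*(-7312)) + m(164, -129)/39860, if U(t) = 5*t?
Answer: 701170801/424150260 ≈ 1.6531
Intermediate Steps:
m(s, L) = L*(30 + L) (m(s, L) = (5*6 + L)*L = (30 + L)*L = L*(30 + L))
28363/(13970 - 1*(-7312)) + m(164, -129)/39860 = 28363/(13970 - 1*(-7312)) - 129*(30 - 129)/39860 = 28363/(13970 + 7312) - 129*(-99)*(1/39860) = 28363/21282 + 12771*(1/39860) = 28363*(1/21282) + 12771/39860 = 28363/21282 + 12771/39860 = 701170801/424150260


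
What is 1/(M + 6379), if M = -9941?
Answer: -1/3562 ≈ -0.00028074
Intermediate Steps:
1/(M + 6379) = 1/(-9941 + 6379) = 1/(-3562) = -1/3562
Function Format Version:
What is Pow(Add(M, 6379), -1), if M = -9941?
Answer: Rational(-1, 3562) ≈ -0.00028074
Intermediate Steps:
Pow(Add(M, 6379), -1) = Pow(Add(-9941, 6379), -1) = Pow(-3562, -1) = Rational(-1, 3562)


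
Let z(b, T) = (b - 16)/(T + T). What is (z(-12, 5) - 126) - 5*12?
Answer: -944/5 ≈ -188.80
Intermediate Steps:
z(b, T) = (-16 + b)/(2*T) (z(b, T) = (-16 + b)/((2*T)) = (-16 + b)*(1/(2*T)) = (-16 + b)/(2*T))
(z(-12, 5) - 126) - 5*12 = ((½)*(-16 - 12)/5 - 126) - 5*12 = ((½)*(⅕)*(-28) - 126) - 60 = (-14/5 - 126) - 60 = -644/5 - 60 = -944/5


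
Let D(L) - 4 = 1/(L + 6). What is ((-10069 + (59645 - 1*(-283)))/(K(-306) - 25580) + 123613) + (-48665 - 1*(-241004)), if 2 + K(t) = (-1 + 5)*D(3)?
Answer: 72696946949/230090 ≈ 3.1595e+5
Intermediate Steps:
D(L) = 4 + 1/(6 + L) (D(L) = 4 + 1/(L + 6) = 4 + 1/(6 + L))
K(t) = 130/9 (K(t) = -2 + (-1 + 5)*((25 + 4*3)/(6 + 3)) = -2 + 4*((25 + 12)/9) = -2 + 4*((⅑)*37) = -2 + 4*(37/9) = -2 + 148/9 = 130/9)
((-10069 + (59645 - 1*(-283)))/(K(-306) - 25580) + 123613) + (-48665 - 1*(-241004)) = ((-10069 + (59645 - 1*(-283)))/(130/9 - 25580) + 123613) + (-48665 - 1*(-241004)) = ((-10069 + (59645 + 283))/(-230090/9) + 123613) + (-48665 + 241004) = ((-10069 + 59928)*(-9/230090) + 123613) + 192339 = (49859*(-9/230090) + 123613) + 192339 = (-448731/230090 + 123613) + 192339 = 28441666439/230090 + 192339 = 72696946949/230090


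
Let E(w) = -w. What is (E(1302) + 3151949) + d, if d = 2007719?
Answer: 5158366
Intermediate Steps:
(E(1302) + 3151949) + d = (-1*1302 + 3151949) + 2007719 = (-1302 + 3151949) + 2007719 = 3150647 + 2007719 = 5158366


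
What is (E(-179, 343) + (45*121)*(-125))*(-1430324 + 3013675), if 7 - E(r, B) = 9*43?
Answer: -1078269947755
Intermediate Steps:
E(r, B) = -380 (E(r, B) = 7 - 9*43 = 7 - 1*387 = 7 - 387 = -380)
(E(-179, 343) + (45*121)*(-125))*(-1430324 + 3013675) = (-380 + (45*121)*(-125))*(-1430324 + 3013675) = (-380 + 5445*(-125))*1583351 = (-380 - 680625)*1583351 = -681005*1583351 = -1078269947755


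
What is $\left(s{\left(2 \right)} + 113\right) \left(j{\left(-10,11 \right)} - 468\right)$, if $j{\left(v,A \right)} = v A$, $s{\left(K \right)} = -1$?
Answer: $-64736$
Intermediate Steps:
$j{\left(v,A \right)} = A v$
$\left(s{\left(2 \right)} + 113\right) \left(j{\left(-10,11 \right)} - 468\right) = \left(-1 + 113\right) \left(11 \left(-10\right) - 468\right) = 112 \left(-110 - 468\right) = 112 \left(-578\right) = -64736$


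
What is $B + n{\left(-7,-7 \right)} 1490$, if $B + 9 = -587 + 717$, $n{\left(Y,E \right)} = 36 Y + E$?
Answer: $-385789$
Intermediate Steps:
$n{\left(Y,E \right)} = E + 36 Y$
$B = 121$ ($B = -9 + \left(-587 + 717\right) = -9 + 130 = 121$)
$B + n{\left(-7,-7 \right)} 1490 = 121 + \left(-7 + 36 \left(-7\right)\right) 1490 = 121 + \left(-7 - 252\right) 1490 = 121 - 385910 = -385789$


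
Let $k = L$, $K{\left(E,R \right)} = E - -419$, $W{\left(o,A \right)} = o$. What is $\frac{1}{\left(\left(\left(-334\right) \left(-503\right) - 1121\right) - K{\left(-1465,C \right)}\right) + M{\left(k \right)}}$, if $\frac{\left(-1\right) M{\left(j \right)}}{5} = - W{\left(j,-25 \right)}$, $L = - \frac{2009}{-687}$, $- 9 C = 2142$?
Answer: $\frac{687}{115375894} \approx 5.9544 \cdot 10^{-6}$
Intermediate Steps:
$C = -238$ ($C = \left(- \frac{1}{9}\right) 2142 = -238$)
$K{\left(E,R \right)} = 419 + E$ ($K{\left(E,R \right)} = E + 419 = 419 + E$)
$L = \frac{2009}{687}$ ($L = \left(-2009\right) \left(- \frac{1}{687}\right) = \frac{2009}{687} \approx 2.9243$)
$k = \frac{2009}{687} \approx 2.9243$
$M{\left(j \right)} = 5 j$ ($M{\left(j \right)} = - 5 \left(- j\right) = 5 j$)
$\frac{1}{\left(\left(\left(-334\right) \left(-503\right) - 1121\right) - K{\left(-1465,C \right)}\right) + M{\left(k \right)}} = \frac{1}{\left(\left(\left(-334\right) \left(-503\right) - 1121\right) - \left(419 - 1465\right)\right) + 5 \cdot \frac{2009}{687}} = \frac{1}{\left(\left(168002 - 1121\right) - -1046\right) + \frac{10045}{687}} = \frac{1}{\left(166881 + 1046\right) + \frac{10045}{687}} = \frac{1}{167927 + \frac{10045}{687}} = \frac{1}{\frac{115375894}{687}} = \frac{687}{115375894}$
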